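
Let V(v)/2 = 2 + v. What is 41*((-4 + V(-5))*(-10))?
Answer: 4100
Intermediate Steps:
V(v) = 4 + 2*v (V(v) = 2*(2 + v) = 4 + 2*v)
41*((-4 + V(-5))*(-10)) = 41*((-4 + (4 + 2*(-5)))*(-10)) = 41*((-4 + (4 - 10))*(-10)) = 41*((-4 - 6)*(-10)) = 41*(-10*(-10)) = 41*100 = 4100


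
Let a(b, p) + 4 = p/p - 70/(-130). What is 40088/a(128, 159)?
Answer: -65143/4 ≈ -16286.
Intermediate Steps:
a(b, p) = -32/13 (a(b, p) = -4 + (p/p - 70/(-130)) = -4 + (1 - 70*(-1/130)) = -4 + (1 + 7/13) = -4 + 20/13 = -32/13)
40088/a(128, 159) = 40088/(-32/13) = 40088*(-13/32) = -65143/4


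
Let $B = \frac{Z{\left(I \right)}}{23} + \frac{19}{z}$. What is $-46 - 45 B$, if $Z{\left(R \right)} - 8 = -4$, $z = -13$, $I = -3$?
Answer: $\frac{3571}{299} \approx 11.943$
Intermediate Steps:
$Z{\left(R \right)} = 4$ ($Z{\left(R \right)} = 8 - 4 = 4$)
$B = - \frac{385}{299}$ ($B = \frac{4}{23} + \frac{19}{-13} = 4 \cdot \frac{1}{23} + 19 \left(- \frac{1}{13}\right) = \frac{4}{23} - \frac{19}{13} = - \frac{385}{299} \approx -1.2876$)
$-46 - 45 B = -46 - - \frac{17325}{299} = -46 + \frac{17325}{299} = \frac{3571}{299}$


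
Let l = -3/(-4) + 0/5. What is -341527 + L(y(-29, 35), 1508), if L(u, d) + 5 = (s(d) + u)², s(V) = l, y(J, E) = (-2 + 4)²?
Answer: -5464151/16 ≈ -3.4151e+5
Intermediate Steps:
y(J, E) = 4 (y(J, E) = 2² = 4)
l = ¾ (l = -3*(-¼) + 0*(⅕) = ¾ + 0 = ¾ ≈ 0.75000)
s(V) = ¾
L(u, d) = -5 + (¾ + u)²
-341527 + L(y(-29, 35), 1508) = -341527 + (-5 + (3 + 4*4)²/16) = -341527 + (-5 + (3 + 16)²/16) = -341527 + (-5 + (1/16)*19²) = -341527 + (-5 + (1/16)*361) = -341527 + (-5 + 361/16) = -341527 + 281/16 = -5464151/16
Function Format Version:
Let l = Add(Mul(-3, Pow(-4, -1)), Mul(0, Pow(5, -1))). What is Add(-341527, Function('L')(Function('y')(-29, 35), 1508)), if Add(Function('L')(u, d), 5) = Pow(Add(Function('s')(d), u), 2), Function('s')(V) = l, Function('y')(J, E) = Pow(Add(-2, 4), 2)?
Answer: Rational(-5464151, 16) ≈ -3.4151e+5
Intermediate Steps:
Function('y')(J, E) = 4 (Function('y')(J, E) = Pow(2, 2) = 4)
l = Rational(3, 4) (l = Add(Mul(-3, Rational(-1, 4)), Mul(0, Rational(1, 5))) = Add(Rational(3, 4), 0) = Rational(3, 4) ≈ 0.75000)
Function('s')(V) = Rational(3, 4)
Function('L')(u, d) = Add(-5, Pow(Add(Rational(3, 4), u), 2))
Add(-341527, Function('L')(Function('y')(-29, 35), 1508)) = Add(-341527, Add(-5, Mul(Rational(1, 16), Pow(Add(3, Mul(4, 4)), 2)))) = Add(-341527, Add(-5, Mul(Rational(1, 16), Pow(Add(3, 16), 2)))) = Add(-341527, Add(-5, Mul(Rational(1, 16), Pow(19, 2)))) = Add(-341527, Add(-5, Mul(Rational(1, 16), 361))) = Add(-341527, Add(-5, Rational(361, 16))) = Add(-341527, Rational(281, 16)) = Rational(-5464151, 16)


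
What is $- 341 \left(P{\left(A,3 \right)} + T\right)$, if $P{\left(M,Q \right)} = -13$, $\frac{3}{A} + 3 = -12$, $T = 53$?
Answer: $-13640$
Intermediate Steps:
$A = - \frac{1}{5}$ ($A = \frac{3}{-3 - 12} = \frac{3}{-15} = 3 \left(- \frac{1}{15}\right) = - \frac{1}{5} \approx -0.2$)
$- 341 \left(P{\left(A,3 \right)} + T\right) = - 341 \left(-13 + 53\right) = \left(-341\right) 40 = -13640$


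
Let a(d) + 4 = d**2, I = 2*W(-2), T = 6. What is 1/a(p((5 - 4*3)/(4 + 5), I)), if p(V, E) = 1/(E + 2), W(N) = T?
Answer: -196/783 ≈ -0.25032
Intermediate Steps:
W(N) = 6
I = 12 (I = 2*6 = 12)
p(V, E) = 1/(2 + E)
a(d) = -4 + d**2
1/a(p((5 - 4*3)/(4 + 5), I)) = 1/(-4 + (1/(2 + 12))**2) = 1/(-4 + (1/14)**2) = 1/(-4 + 1/196) = 1/(-783/196) = -196/783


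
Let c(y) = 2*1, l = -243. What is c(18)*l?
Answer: -486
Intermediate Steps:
c(y) = 2
c(18)*l = 2*(-243) = -486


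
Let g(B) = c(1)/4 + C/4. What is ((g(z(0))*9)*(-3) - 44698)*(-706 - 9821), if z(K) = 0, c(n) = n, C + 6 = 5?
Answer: 470535846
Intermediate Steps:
C = -1 (C = -6 + 5 = -1)
g(B) = 0 (g(B) = 1/4 - 1/4 = 0)
((g(z(0))*9)*(-3) - 44698)*(-706 - 9821) = ((0*9)*(-3) - 44698)*(-706 - 9821) = (0*(-3) - 44698)*(-10527) = (0 - 44698)*(-10527) = -44698*(-10527) = 470535846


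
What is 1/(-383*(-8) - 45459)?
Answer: -1/42395 ≈ -2.3588e-5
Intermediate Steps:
1/(-383*(-8) - 45459) = 1/(3064 - 45459) = 1/(-42395) = -1/42395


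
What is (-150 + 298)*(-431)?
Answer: -63788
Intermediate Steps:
(-150 + 298)*(-431) = 148*(-431) = -63788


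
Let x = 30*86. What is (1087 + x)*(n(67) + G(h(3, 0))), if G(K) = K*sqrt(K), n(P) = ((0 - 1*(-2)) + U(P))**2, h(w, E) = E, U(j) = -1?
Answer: 3667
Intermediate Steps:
n(P) = 1 (n(P) = ((0 - 1*(-2)) - 1)**2 = ((0 + 2) - 1)**2 = (2 - 1)**2 = 1**2 = 1)
x = 2580
G(K) = K**(3/2)
(1087 + x)*(n(67) + G(h(3, 0))) = (1087 + 2580)*(1 + 0**(3/2)) = 3667*(1 + 0) = 3667*1 = 3667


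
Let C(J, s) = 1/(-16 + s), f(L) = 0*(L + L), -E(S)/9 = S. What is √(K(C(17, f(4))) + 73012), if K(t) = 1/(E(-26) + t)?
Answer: 2*√255725439369/3743 ≈ 270.21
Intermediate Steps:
E(S) = -9*S
f(L) = 0 (f(L) = 0*(2*L) = 0)
K(t) = 1/(234 + t) (K(t) = 1/(-9*(-26) + t) = 1/(234 + t))
√(K(C(17, f(4))) + 73012) = √(1/(234 + 1/(-16 + 0)) + 73012) = √(1/(234 + 1/(-16)) + 73012) = √(1/(234 - 1/16) + 73012) = √(1/(3743/16) + 73012) = √(16/3743 + 73012) = √(273283932/3743) = 2*√255725439369/3743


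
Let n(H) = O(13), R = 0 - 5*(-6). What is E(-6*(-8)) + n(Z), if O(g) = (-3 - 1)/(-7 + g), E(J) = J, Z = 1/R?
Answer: 142/3 ≈ 47.333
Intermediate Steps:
R = 30 (R = 0 + 30 = 30)
Z = 1/30 ≈ 0.033333
O(g) = -4/(-7 + g)
n(H) = -2/3 (n(H) = -4/(-7 + 13) = -4/6 = -4*1/6 = -2/3)
E(-6*(-8)) + n(Z) = -6*(-8) - 2/3 = 48 - 2/3 = 142/3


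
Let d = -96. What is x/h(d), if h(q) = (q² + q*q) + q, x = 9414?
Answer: 1569/3056 ≈ 0.51342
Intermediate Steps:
h(q) = q + 2*q² (h(q) = (q² + q²) + q = 2*q² + q = q + 2*q²)
x/h(d) = 9414/((-96*(1 + 2*(-96)))) = 9414/((-96*(1 - 192))) = 9414/((-96*(-191))) = 9414/18336 = 9414*(1/18336) = 1569/3056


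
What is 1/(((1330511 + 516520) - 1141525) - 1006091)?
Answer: -1/300585 ≈ -3.3268e-6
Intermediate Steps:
1/(((1330511 + 516520) - 1141525) - 1006091) = 1/((1847031 - 1141525) - 1006091) = 1/(705506 - 1006091) = 1/(-300585) = -1/300585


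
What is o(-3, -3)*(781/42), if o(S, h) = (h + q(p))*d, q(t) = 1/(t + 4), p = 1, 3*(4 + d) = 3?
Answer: 781/5 ≈ 156.20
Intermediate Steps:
d = -3 (d = -4 + (⅓)*3 = -4 + 1 = -3)
q(t) = 1/(4 + t)
o(S, h) = -⅗ - 3*h (o(S, h) = (h + 1/(4 + 1))*(-3) = (h + 1/5)*(-3) = (h + ⅕)*(-3) = (⅕ + h)*(-3) = -⅗ - 3*h)
o(-3, -3)*(781/42) = (-⅗ - 3*(-3))*(781/42) = (-⅗ + 9)*(781*(1/42)) = (42/5)*(781/42) = 781/5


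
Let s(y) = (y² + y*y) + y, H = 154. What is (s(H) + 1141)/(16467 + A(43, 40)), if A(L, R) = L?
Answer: 48727/16510 ≈ 2.9514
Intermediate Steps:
s(y) = y + 2*y² (s(y) = (y² + y²) + y = 2*y² + y = y + 2*y²)
(s(H) + 1141)/(16467 + A(43, 40)) = (154*(1 + 2*154) + 1141)/(16467 + 43) = (154*(1 + 308) + 1141)/16510 = (154*309 + 1141)*(1/16510) = (47586 + 1141)*(1/16510) = 48727*(1/16510) = 48727/16510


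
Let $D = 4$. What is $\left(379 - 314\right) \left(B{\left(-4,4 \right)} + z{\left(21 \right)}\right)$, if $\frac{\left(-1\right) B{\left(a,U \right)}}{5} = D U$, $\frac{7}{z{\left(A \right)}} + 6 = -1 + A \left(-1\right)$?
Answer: $- \frac{20865}{4} \approx -5216.3$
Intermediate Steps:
$z{\left(A \right)} = \frac{7}{-7 - A}$ ($z{\left(A \right)} = \frac{7}{-6 + \left(-1 + A \left(-1\right)\right)} = \frac{7}{-6 - \left(1 + A\right)} = \frac{7}{-7 - A}$)
$B{\left(a,U \right)} = - 20 U$ ($B{\left(a,U \right)} = - 5 \cdot 4 U = - 20 U$)
$\left(379 - 314\right) \left(B{\left(-4,4 \right)} + z{\left(21 \right)}\right) = \left(379 - 314\right) \left(\left(-20\right) 4 - \frac{7}{7 + 21}\right) = 65 \left(-80 - \frac{7}{28}\right) = 65 \left(-80 - \frac{1}{4}\right) = 65 \left(- \frac{321}{4}\right) = - \frac{20865}{4}$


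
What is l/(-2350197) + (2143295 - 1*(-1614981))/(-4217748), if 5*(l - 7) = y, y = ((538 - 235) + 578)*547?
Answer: -3849679567373/4130224456815 ≈ -0.93208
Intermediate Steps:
y = 481907 (y = (303 + 578)*547 = 881*547 = 481907)
l = 481942/5 (l = 7 + (⅕)*481907 = 7 + 481907/5 = 481942/5 ≈ 96388.)
l/(-2350197) + (2143295 - 1*(-1614981))/(-4217748) = (481942/5)/(-2350197) + (2143295 - 1*(-1614981))/(-4217748) = (481942/5)*(-1/2350197) + (2143295 + 1614981)*(-1/4217748) = -481942/11750985 + 3758276*(-1/4217748) = -481942/11750985 - 939569/1054437 = -3849679567373/4130224456815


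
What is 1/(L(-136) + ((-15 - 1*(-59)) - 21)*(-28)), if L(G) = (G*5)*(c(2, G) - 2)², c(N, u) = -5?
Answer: -1/33964 ≈ -2.9443e-5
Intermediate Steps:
L(G) = 245*G (L(G) = (G*5)*(-5 - 2)² = (5*G)*(-7)² = (5*G)*49 = 245*G)
1/(L(-136) + ((-15 - 1*(-59)) - 21)*(-28)) = 1/(245*(-136) + ((-15 - 1*(-59)) - 21)*(-28)) = 1/(-33320 + ((-15 + 59) - 21)*(-28)) = 1/(-33320 + (44 - 21)*(-28)) = 1/(-33320 + 23*(-28)) = 1/(-33320 - 644) = 1/(-33964) = -1/33964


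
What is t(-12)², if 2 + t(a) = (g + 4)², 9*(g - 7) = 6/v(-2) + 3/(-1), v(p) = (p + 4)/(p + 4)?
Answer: 1295044/81 ≈ 15988.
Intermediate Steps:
v(p) = 1 (v(p) = (4 + p)/(4 + p) = 1)
g = 22/3 (g = 7 + (6/1 + 3/(-1))/9 = 7 + (6*1 + 3*(-1))/9 = 7 + (6 - 3)/9 = 7 + (⅑)*3 = 7 + ⅓ = 22/3 ≈ 7.3333)
t(a) = 1138/9 (t(a) = -2 + (22/3 + 4)² = -2 + (34/3)² = -2 + 1156/9 = 1138/9)
t(-12)² = (1138/9)² = 1295044/81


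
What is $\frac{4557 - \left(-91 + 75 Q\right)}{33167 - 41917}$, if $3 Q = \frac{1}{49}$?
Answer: $- \frac{227727}{428750} \approx -0.53114$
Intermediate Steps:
$Q = \frac{1}{147}$ ($Q = \frac{1}{3 \cdot 49} = \frac{1}{3} \cdot \frac{1}{49} = \frac{1}{147} \approx 0.0068027$)
$\frac{4557 - \left(-91 + 75 Q\right)}{33167 - 41917} = \frac{4557 + \left(91 - \frac{25}{49}\right)}{33167 - 41917} = \frac{4557 + \left(91 - \frac{25}{49}\right)}{-8750} = \left(4557 + \frac{4434}{49}\right) \left(- \frac{1}{8750}\right) = \frac{227727}{49} \left(- \frac{1}{8750}\right) = - \frac{227727}{428750}$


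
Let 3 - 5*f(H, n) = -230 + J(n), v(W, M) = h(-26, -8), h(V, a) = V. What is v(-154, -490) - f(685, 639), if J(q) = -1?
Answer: -364/5 ≈ -72.800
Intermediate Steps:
v(W, M) = -26
f(H, n) = 234/5 (f(H, n) = 3/5 - (-230 - 1)/5 = 3/5 - 1/5*(-231) = 3/5 + 231/5 = 234/5)
v(-154, -490) - f(685, 639) = -26 - 1*234/5 = -26 - 234/5 = -364/5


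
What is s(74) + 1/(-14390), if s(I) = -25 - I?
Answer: -1424611/14390 ≈ -99.000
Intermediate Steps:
s(74) + 1/(-14390) = (-25 - 1*74) + 1/(-14390) = (-25 - 74) - 1/14390 = -99 - 1/14390 = -1424611/14390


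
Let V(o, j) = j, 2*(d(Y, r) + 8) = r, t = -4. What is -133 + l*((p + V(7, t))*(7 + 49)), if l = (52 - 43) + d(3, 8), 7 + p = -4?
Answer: -4333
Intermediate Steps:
d(Y, r) = -8 + r/2
p = -11 (p = -7 - 4 = -11)
l = 5 (l = (52 - 43) + (-8 + (½)*8) = 9 + (-8 + 4) = 9 - 4 = 5)
-133 + l*((p + V(7, t))*(7 + 49)) = -133 + 5*((-11 - 4)*(7 + 49)) = -133 + 5*(-15*56) = -133 + 5*(-840) = -133 - 4200 = -4333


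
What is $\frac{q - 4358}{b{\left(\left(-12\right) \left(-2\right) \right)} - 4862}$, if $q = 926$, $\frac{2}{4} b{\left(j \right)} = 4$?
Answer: $\frac{572}{809} \approx 0.70705$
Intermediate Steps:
$b{\left(j \right)} = 8$ ($b{\left(j \right)} = 2 \cdot 4 = 8$)
$\frac{q - 4358}{b{\left(\left(-12\right) \left(-2\right) \right)} - 4862} = \frac{926 - 4358}{8 - 4862} = - \frac{3432}{-4854} = \left(-3432\right) \left(- \frac{1}{4854}\right) = \frac{572}{809}$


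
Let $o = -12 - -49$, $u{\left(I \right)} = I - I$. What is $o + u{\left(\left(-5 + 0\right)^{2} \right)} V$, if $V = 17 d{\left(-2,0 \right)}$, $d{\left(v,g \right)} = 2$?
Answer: $37$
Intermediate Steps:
$u{\left(I \right)} = 0$
$V = 34$ ($V = 17 \cdot 2 = 34$)
$o = 37$ ($o = -12 + 49 = 37$)
$o + u{\left(\left(-5 + 0\right)^{2} \right)} V = 37 + 0 \cdot 34 = 37 + 0 = 37$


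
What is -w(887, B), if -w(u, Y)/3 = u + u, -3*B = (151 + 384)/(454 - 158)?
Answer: 5322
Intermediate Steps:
B = -535/888 (B = -(151 + 384)/(3*(454 - 158)) = -535/(3*296) = -⅓*535/296 = -535/888 ≈ -0.60248)
w(u, Y) = -6*u (w(u, Y) = -3*(u + u) = -6*u)
-w(887, B) = -(-6)*887 = -1*(-5322) = 5322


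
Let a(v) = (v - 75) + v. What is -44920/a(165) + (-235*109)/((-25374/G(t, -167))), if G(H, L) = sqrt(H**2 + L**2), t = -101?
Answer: -8984/51 + 25615*sqrt(38090)/25374 ≈ 20.863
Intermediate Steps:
a(v) = -75 + 2*v (a(v) = (-75 + v) + v = -75 + 2*v)
-44920/a(165) + (-235*109)/((-25374/G(t, -167))) = -44920/(-75 + 2*165) + (-235*109)/((-25374/sqrt((-101)**2 + (-167)**2))) = -44920/(-75 + 330) - 25615*(-sqrt(10201 + 27889)/25374) = -44920/255 - 25615*(-sqrt(38090)/25374) = -44920*1/255 - 25615*(-sqrt(38090)/25374) = -8984/51 - 25615*(-sqrt(38090)/25374) = -8984/51 - (-25615)*sqrt(38090)/25374 = -8984/51 + 25615*sqrt(38090)/25374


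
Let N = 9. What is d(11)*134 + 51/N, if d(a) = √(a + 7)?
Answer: 17/3 + 402*√2 ≈ 574.18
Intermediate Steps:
d(a) = √(7 + a)
d(11)*134 + 51/N = √(7 + 11)*134 + 51/9 = √18*134 + 51*(⅑) = (3*√2)*134 + 17/3 = 402*√2 + 17/3 = 17/3 + 402*√2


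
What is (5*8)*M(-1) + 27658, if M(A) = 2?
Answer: 27738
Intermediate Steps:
(5*8)*M(-1) + 27658 = (5*8)*2 + 27658 = 40*2 + 27658 = 80 + 27658 = 27738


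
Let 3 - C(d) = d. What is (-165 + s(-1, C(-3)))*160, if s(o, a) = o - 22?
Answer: -30080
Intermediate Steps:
C(d) = 3 - d
s(o, a) = -22 + o
(-165 + s(-1, C(-3)))*160 = (-165 + (-22 - 1))*160 = (-165 - 23)*160 = -188*160 = -30080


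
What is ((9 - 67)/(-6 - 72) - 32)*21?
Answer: -8533/13 ≈ -656.38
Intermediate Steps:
((9 - 67)/(-6 - 72) - 32)*21 = (-58/(-78) - 32)*21 = (-58*(-1/78) - 32)*21 = (29/39 - 32)*21 = -1219/39*21 = -8533/13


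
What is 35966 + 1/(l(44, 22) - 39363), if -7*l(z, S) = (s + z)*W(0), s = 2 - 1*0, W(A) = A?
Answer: 1415729657/39363 ≈ 35966.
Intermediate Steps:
s = 2 (s = 2 + 0 = 2)
l(z, S) = 0 (l(z, S) = -(2 + z)*0/7 = -1/7*0 = 0)
35966 + 1/(l(44, 22) - 39363) = 35966 + 1/(0 - 39363) = 35966 + 1/(-39363) = 35966 - 1/39363 = 1415729657/39363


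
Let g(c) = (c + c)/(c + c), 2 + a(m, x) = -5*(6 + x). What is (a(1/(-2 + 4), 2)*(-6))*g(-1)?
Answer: 252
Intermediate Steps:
a(m, x) = -32 - 5*x (a(m, x) = -2 - 5*(6 + x) = -2 + (-30 - 5*x) = -32 - 5*x)
g(c) = 1 (g(c) = (2*c)/((2*c)) = (2*c)*(1/(2*c)) = 1)
(a(1/(-2 + 4), 2)*(-6))*g(-1) = ((-32 - 5*2)*(-6))*1 = ((-32 - 10)*(-6))*1 = -42*(-6)*1 = 252*1 = 252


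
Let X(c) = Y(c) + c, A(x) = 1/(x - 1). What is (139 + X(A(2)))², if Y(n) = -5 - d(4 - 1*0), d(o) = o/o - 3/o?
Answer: 290521/16 ≈ 18158.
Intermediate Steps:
A(x) = 1/(-1 + x)
d(o) = 1 - 3/o
Y(n) = -21/4 (Y(n) = -5 - (-3 + (4 - 1*0))/(4 - 1*0) = -5 - (-3 + (4 + 0))/(4 + 0) = -5 - (-3 + 4)/4 = -5 - 1/4 = -5 - 1*¼ = -5 - ¼ = -21/4)
X(c) = -21/4 + c
(139 + X(A(2)))² = (139 + (-21/4 + 1/(-1 + 2)))² = (139 + (-21/4 + 1/1))² = (139 + (-21/4 + 1))² = (139 - 17/4)² = (539/4)² = 290521/16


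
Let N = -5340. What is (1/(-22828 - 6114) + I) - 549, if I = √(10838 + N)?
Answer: -15889159/28942 + √5498 ≈ -474.85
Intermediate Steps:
I = √5498 (I = √(10838 - 5340) = √5498 ≈ 74.148)
(1/(-22828 - 6114) + I) - 549 = (1/(-22828 - 6114) + √5498) - 549 = (1/(-28942) + √5498) - 549 = (-1/28942 + √5498) - 549 = -15889159/28942 + √5498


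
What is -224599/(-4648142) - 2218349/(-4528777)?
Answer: 11328359942981/21050398582334 ≈ 0.53815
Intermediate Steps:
-224599/(-4648142) - 2218349/(-4528777) = -224599*(-1/4648142) - 2218349*(-1/4528777) = 224599/4648142 + 2218349/4528777 = 11328359942981/21050398582334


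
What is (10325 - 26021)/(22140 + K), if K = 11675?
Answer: -15696/33815 ≈ -0.46417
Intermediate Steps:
(10325 - 26021)/(22140 + K) = (10325 - 26021)/(22140 + 11675) = -15696/33815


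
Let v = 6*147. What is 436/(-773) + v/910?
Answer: 20359/50245 ≈ 0.40519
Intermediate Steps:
v = 882
436/(-773) + v/910 = 436/(-773) + 882/910 = 436*(-1/773) + 882*(1/910) = -436/773 + 63/65 = 20359/50245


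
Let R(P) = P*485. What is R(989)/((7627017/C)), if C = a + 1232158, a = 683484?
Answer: 918866419930/7627017 ≈ 1.2048e+5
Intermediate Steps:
R(P) = 485*P
C = 1915642 (C = 683484 + 1232158 = 1915642)
R(989)/((7627017/C)) = (485*989)/((7627017/1915642)) = 479665/((7627017*(1/1915642))) = 479665/(7627017/1915642) = 479665*(1915642/7627017) = 918866419930/7627017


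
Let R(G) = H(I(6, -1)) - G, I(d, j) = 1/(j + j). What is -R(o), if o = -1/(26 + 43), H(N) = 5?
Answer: -346/69 ≈ -5.0145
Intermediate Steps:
I(d, j) = 1/(2*j)
o = -1/69 ≈ -0.014493
R(G) = 5 - G
-R(o) = -(5 - 1*(-1/69)) = -(5 + 1/69) = -1*346/69 = -346/69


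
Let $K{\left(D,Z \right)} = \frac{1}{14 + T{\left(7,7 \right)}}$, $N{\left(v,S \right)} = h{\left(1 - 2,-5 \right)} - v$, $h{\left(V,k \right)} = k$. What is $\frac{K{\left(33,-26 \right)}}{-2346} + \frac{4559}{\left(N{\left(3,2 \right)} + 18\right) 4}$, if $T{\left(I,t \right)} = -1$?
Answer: $\frac{69520171}{609960} \approx 113.97$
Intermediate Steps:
$N{\left(v,S \right)} = -5 - v$
$K{\left(D,Z \right)} = \frac{1}{13}$ ($K{\left(D,Z \right)} = \frac{1}{14 - 1} = \frac{1}{13}$)
$\frac{K{\left(33,-26 \right)}}{-2346} + \frac{4559}{\left(N{\left(3,2 \right)} + 18\right) 4} = \frac{1}{13 \left(-2346\right)} + \frac{4559}{\left(\left(-5 - 3\right) + 18\right) 4} = \frac{1}{13} \left(- \frac{1}{2346}\right) + \frac{4559}{\left(\left(-5 - 3\right) + 18\right) 4} = - \frac{1}{30498} + \frac{4559}{\left(-8 + 18\right) 4} = - \frac{1}{30498} + \frac{4559}{10 \cdot 4} = - \frac{1}{30498} + \frac{4559}{40} = \frac{69520171}{609960}$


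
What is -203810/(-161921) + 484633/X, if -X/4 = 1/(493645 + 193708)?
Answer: -53938143322153289/647684 ≈ -8.3278e+10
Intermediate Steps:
X = -4/687353 (X = -4/(493645 + 193708) = -4/687353 ≈ -5.8194e-6)
-203810/(-161921) + 484633/X = -203810/(-161921) + 484633/(-4/687353) = -203810*(-1/161921) + 484633*(-687353/4) = 203810/161921 - 333113946449/4 = -53938143322153289/647684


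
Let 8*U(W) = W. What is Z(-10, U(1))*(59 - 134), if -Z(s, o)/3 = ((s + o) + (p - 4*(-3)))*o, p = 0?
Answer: 3825/64 ≈ 59.766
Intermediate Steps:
U(W) = W/8
Z(s, o) = -3*o*(12 + o + s) (Z(s, o) = -3*((s + o) + (0 - 4*(-3)))*o = -3*((o + s) + (0 + 12))*o = -3*((o + s) + 12)*o = -3*(12 + o + s)*o = -3*o*(12 + o + s))
Z(-10, U(1))*(59 - 134) = (-3*(1/8)*1*(12 + (1/8)*1 - 10))*(59 - 134) = -3*1/8*(12 + 1/8 - 10)*(-75) = -3*1/8*17/8*(-75) = -51/64*(-75) = 3825/64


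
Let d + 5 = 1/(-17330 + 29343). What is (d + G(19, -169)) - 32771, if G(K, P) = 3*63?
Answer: -391467630/12013 ≈ -32587.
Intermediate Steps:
d = -60064/12013 (d = -5 + 1/(-17330 + 29343) = -5 + 1/12013 = -60064/12013 ≈ -4.9999)
G(K, P) = 189
(d + G(19, -169)) - 32771 = (-60064/12013 + 189) - 32771 = 2210393/12013 - 32771 = -391467630/12013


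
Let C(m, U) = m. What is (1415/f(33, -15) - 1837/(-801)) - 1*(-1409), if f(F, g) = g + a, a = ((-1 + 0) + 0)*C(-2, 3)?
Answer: 13562383/10413 ≈ 1302.4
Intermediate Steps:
a = 2 (a = ((-1 + 0) + 0)*(-2) = (-1 + 0)*(-2) = -1*(-2) = 2)
f(F, g) = 2 + g (f(F, g) = g + 2 = 2 + g)
(1415/f(33, -15) - 1837/(-801)) - 1*(-1409) = (1415/(2 - 15) - 1837/(-801)) - 1*(-1409) = (1415/(-13) - 1837*(-1/801)) + 1409 = (1415*(-1/13) + 1837/801) + 1409 = (-1415/13 + 1837/801) + 1409 = -1109534/10413 + 1409 = 13562383/10413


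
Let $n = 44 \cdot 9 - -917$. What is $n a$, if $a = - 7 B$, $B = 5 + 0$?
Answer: $-45955$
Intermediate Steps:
$n = 1313$ ($n = 396 + 917 = 1313$)
$B = 5$
$a = -35$ ($a = \left(-7\right) 5 = -35$)
$n a = 1313 \left(-35\right) = -45955$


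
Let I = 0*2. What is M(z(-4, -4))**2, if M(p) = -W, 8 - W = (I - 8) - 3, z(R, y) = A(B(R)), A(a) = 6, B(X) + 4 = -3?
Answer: 361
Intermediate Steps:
I = 0
B(X) = -7 (B(X) = -4 - 3 = -7)
z(R, y) = 6
W = 19 (W = 8 - ((0 - 8) - 3) = 8 - (-8 - 3) = 8 - 1*(-11) = 8 + 11 = 19)
M(p) = -19 (M(p) = -1*19 = -19)
M(z(-4, -4))**2 = (-19)**2 = 361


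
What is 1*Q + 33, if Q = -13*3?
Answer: -6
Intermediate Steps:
Q = -39
1*Q + 33 = 1*(-39) + 33 = -39 + 33 = -6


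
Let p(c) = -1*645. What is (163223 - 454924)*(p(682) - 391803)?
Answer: 114477474048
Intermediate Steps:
p(c) = -645
(163223 - 454924)*(p(682) - 391803) = (163223 - 454924)*(-645 - 391803) = -291701*(-392448) = 114477474048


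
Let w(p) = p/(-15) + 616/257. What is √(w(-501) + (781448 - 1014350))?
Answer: 3*I*√42723832915/1285 ≈ 482.56*I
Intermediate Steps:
w(p) = 616/257 - p/15 (w(p) = p*(-1/15) + 616*(1/257) = -p/15 + 616/257 = 616/257 - p/15)
√(w(-501) + (781448 - 1014350)) = √((616/257 - 1/15*(-501)) + (781448 - 1014350)) = √((616/257 + 167/5) - 232902) = √(45999/1285 - 232902) = √(-299233071/1285) = 3*I*√42723832915/1285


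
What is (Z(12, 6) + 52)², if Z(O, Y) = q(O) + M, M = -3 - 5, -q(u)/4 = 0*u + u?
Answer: 16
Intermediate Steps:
q(u) = -4*u (q(u) = -4*(0*u + u) = -4*(0 + u) = -4*u)
M = -8
Z(O, Y) = -8 - 4*O (Z(O, Y) = -4*O - 8 = -8 - 4*O)
(Z(12, 6) + 52)² = ((-8 - 4*12) + 52)² = ((-8 - 48) + 52)² = (-56 + 52)² = (-4)² = 16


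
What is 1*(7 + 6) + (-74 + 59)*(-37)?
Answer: 568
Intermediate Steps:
1*(7 + 6) + (-74 + 59)*(-37) = 1*13 - 15*(-37) = 13 + 555 = 568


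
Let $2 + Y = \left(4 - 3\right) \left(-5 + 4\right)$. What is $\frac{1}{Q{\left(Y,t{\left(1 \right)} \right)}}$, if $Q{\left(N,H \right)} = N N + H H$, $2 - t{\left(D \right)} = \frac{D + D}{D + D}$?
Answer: $\frac{1}{10} \approx 0.1$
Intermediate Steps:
$t{\left(D \right)} = 1$ ($t{\left(D \right)} = 2 - \frac{D + D}{D + D} = 2 - \frac{2 D}{2 D} = 2 - 2 D \frac{1}{2 D} = 2 - 1 = 1$)
$Y = -3$ ($Y = -2 + \left(4 - 3\right) \left(-5 + 4\right) = -2 + 1 \left(-1\right) = -2 - 1 = -3$)
$Q{\left(N,H \right)} = H^{2} + N^{2}$ ($Q{\left(N,H \right)} = N^{2} + H^{2} = H^{2} + N^{2}$)
$\frac{1}{Q{\left(Y,t{\left(1 \right)} \right)}} = \frac{1}{1^{2} + \left(-3\right)^{2}} = \frac{1}{1 + 9} = \frac{1}{10}$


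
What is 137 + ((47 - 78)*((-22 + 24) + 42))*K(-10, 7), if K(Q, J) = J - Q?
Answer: -23051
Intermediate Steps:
137 + ((47 - 78)*((-22 + 24) + 42))*K(-10, 7) = 137 + ((47 - 78)*((-22 + 24) + 42))*(7 - 1*(-10)) = 137 + (-31*(2 + 42))*(7 + 10) = 137 - 31*44*17 = 137 - 1364*17 = 137 - 23188 = -23051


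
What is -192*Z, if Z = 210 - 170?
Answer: -7680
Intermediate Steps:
Z = 40
-192*Z = -192*40 = -7680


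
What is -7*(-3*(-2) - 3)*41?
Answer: -861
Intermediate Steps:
-7*(-3*(-2) - 3)*41 = -7*(6 - 3)*41 = -7*3*41 = -21*41 = -861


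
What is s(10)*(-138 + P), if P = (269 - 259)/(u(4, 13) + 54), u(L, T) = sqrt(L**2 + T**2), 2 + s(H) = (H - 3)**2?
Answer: -17687886/2731 - 470*sqrt(185)/2731 ≈ -6479.0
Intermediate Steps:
s(H) = -2 + (-3 + H)**2 (s(H) = -2 + (H - 3)**2 = -2 + (-3 + H)**2)
P = 10/(54 + sqrt(185)) (P = (269 - 259)/(sqrt(4**2 + 13**2) + 54) = 10/(sqrt(16 + 169) + 54) = 10/(sqrt(185) + 54) = 10/(54 + sqrt(185)) ≈ 0.14793)
s(10)*(-138 + P) = (-2 + (-3 + 10)**2)*(-138 + (540/2731 - 10*sqrt(185)/2731)) = (-2 + 7**2)*(-376338/2731 - 10*sqrt(185)/2731) = (-2 + 49)*(-376338/2731 - 10*sqrt(185)/2731) = 47*(-376338/2731 - 10*sqrt(185)/2731) = -17687886/2731 - 470*sqrt(185)/2731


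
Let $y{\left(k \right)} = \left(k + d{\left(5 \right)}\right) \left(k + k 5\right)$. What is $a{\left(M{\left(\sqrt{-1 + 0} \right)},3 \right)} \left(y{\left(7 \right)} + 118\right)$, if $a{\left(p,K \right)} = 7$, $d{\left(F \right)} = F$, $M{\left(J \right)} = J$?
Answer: $4354$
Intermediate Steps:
$y{\left(k \right)} = 6 k \left(5 + k\right)$ ($y{\left(k \right)} = \left(k + 5\right) \left(k + k 5\right) = \left(5 + k\right) \left(k + 5 k\right) = \left(5 + k\right) 6 k = 6 k \left(5 + k\right)$)
$a{\left(M{\left(\sqrt{-1 + 0} \right)},3 \right)} \left(y{\left(7 \right)} + 118\right) = 7 \left(6 \cdot 7 \left(5 + 7\right) + 118\right) = 7 \left(6 \cdot 7 \cdot 12 + 118\right) = 7 \left(504 + 118\right) = 7 \cdot 622 = 4354$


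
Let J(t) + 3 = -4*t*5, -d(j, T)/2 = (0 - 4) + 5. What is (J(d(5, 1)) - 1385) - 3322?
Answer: -4670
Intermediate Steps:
d(j, T) = -2 (d(j, T) = -2*((0 - 4) + 5) = -2*(-4 + 5) = -2*1 = -2)
J(t) = -3 - 20*t (J(t) = -3 - 4*t*5 = -3 - 20*t)
(J(d(5, 1)) - 1385) - 3322 = ((-3 - 20*(-2)) - 1385) - 3322 = ((-3 + 40) - 1385) - 3322 = (37 - 1385) - 3322 = -1348 - 3322 = -4670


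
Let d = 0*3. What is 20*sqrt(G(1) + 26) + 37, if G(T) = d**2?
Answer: 37 + 20*sqrt(26) ≈ 138.98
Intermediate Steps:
d = 0
G(T) = 0 (G(T) = 0**2 = 0)
20*sqrt(G(1) + 26) + 37 = 20*sqrt(0 + 26) + 37 = 20*sqrt(26) + 37 = 37 + 20*sqrt(26)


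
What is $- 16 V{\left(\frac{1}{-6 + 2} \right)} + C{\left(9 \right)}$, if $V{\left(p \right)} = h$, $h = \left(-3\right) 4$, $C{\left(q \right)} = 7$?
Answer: $199$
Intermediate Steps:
$h = -12$
$V{\left(p \right)} = -12$
$- 16 V{\left(\frac{1}{-6 + 2} \right)} + C{\left(9 \right)} = \left(-16\right) \left(-12\right) + 7 = 192 + 7 = 199$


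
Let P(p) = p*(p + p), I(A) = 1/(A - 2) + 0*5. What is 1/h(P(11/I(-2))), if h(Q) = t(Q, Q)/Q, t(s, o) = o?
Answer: 1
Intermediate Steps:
I(A) = 1/(-2 + A) (I(A) = 1/(-2 + A) + 0 = 1/(-2 + A))
P(p) = 2*p**2 (P(p) = p*(2*p) = 2*p**2)
h(Q) = 1 (h(Q) = Q/Q = 1)
1/h(P(11/I(-2))) = 1/1 = 1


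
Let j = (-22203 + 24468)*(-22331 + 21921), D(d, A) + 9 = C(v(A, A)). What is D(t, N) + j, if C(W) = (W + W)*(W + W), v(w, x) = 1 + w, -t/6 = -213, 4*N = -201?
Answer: -3675827/4 ≈ -9.1896e+5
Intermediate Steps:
N = -201/4 (N = (1/4)*(-201) = -201/4 ≈ -50.250)
t = 1278 (t = -6*(-213) = 1278)
C(W) = 4*W**2 (C(W) = (2*W)*(2*W) = 4*W**2)
D(d, A) = -9 + 4*(1 + A)**2
j = -928650 (j = 2265*(-410) = -928650)
D(t, N) + j = (-9 + 4*(1 - 201/4)**2) - 928650 = (-9 + 4*(-197/4)**2) - 928650 = (-9 + 4*(38809/16)) - 928650 = (-9 + 38809/4) - 928650 = 38773/4 - 928650 = -3675827/4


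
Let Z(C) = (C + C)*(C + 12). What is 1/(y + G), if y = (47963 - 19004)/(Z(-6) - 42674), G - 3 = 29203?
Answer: 42746/1248410717 ≈ 3.4240e-5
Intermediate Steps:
G = 29206 (G = 3 + 29203 = 29206)
Z(C) = 2*C*(12 + C) (Z(C) = (2*C)*(12 + C) = 2*C*(12 + C))
y = -28959/42746 (y = (47963 - 19004)/(2*(-6)*(12 - 6) - 42674) = 28959/(2*(-6)*6 - 42674) = 28959/(-72 - 42674) = 28959/(-42746) = 28959*(-1/42746) = -28959/42746 ≈ -0.67747)
1/(y + G) = 1/(-28959/42746 + 29206) = 1/(1248410717/42746) = 42746/1248410717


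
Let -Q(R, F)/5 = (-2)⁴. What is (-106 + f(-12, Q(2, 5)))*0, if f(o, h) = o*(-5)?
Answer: 0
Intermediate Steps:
Q(R, F) = -80 (Q(R, F) = -5*(-2)⁴ = -5*16 = -80)
f(o, h) = -5*o
(-106 + f(-12, Q(2, 5)))*0 = (-106 - 5*(-12))*0 = (-106 + 60)*0 = -46*0 = 0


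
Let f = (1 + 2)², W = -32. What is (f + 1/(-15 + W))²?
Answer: 178084/2209 ≈ 80.617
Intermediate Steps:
f = 9 (f = 3² = 9)
(f + 1/(-15 + W))² = (9 + 1/(-15 - 32))² = (9 + 1/(-47))² = (9 - 1/47)² = (422/47)² = 178084/2209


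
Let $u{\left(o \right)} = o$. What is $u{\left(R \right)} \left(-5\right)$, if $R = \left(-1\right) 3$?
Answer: $15$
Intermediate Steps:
$R = -3$
$u{\left(R \right)} \left(-5\right) = \left(-3\right) \left(-5\right) = 15$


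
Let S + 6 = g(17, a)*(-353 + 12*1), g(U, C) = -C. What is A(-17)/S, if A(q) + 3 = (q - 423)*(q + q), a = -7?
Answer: -14957/2393 ≈ -6.2503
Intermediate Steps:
A(q) = -3 + 2*q*(-423 + q) (A(q) = -3 + (q - 423)*(q + q) = -3 + (-423 + q)*(2*q) = -3 + 2*q*(-423 + q))
S = -2393 (S = -6 + (-1*(-7))*(-353 + 12*1) = -6 + 7*(-353 + 12) = -6 + 7*(-341) = -6 - 2387 = -2393)
A(-17)/S = (-3 - 846*(-17) + 2*(-17)**2)/(-2393) = (-3 + 14382 + 2*289)*(-1/2393) = (-3 + 14382 + 578)*(-1/2393) = 14957*(-1/2393) = -14957/2393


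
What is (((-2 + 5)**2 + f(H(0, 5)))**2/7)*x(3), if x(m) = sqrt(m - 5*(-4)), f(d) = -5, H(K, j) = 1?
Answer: 16*sqrt(23)/7 ≈ 10.962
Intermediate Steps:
x(m) = sqrt(20 + m) (x(m) = sqrt(m + 20) = sqrt(20 + m))
(((-2 + 5)**2 + f(H(0, 5)))**2/7)*x(3) = (((-2 + 5)**2 - 5)**2/7)*sqrt(20 + 3) = ((3**2 - 5)**2/7)*sqrt(23) = ((9 - 5)**2/7)*sqrt(23) = ((1/7)*4**2)*sqrt(23) = ((1/7)*16)*sqrt(23) = 16*sqrt(23)/7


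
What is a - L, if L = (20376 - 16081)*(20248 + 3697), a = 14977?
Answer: -102828798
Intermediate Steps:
L = 102843775 (L = 4295*23945 = 102843775)
a - L = 14977 - 1*102843775 = 14977 - 102843775 = -102828798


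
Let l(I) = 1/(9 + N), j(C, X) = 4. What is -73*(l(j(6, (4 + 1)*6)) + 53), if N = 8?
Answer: -65846/17 ≈ -3873.3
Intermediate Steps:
l(I) = 1/17 (l(I) = 1/(9 + 8) = 1/17)
-73*(l(j(6, (4 + 1)*6)) + 53) = -73*(1/17 + 53) = -73*902/17 = -65846/17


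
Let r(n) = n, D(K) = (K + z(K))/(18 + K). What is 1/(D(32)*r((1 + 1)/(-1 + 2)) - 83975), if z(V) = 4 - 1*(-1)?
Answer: -25/2099338 ≈ -1.1909e-5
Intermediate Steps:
z(V) = 5 (z(V) = 4 + 1 = 5)
D(K) = (5 + K)/(18 + K) (D(K) = (K + 5)/(18 + K) = (5 + K)/(18 + K))
1/(D(32)*r((1 + 1)/(-1 + 2)) - 83975) = 1/(((5 + 32)/(18 + 32))*((1 + 1)/(-1 + 2)) - 83975) = 1/((37/50)*(2/1) - 83975) = 1/(((1/50)*37)*(2*1) - 83975) = 1/((37/50)*2 - 83975) = 1/(37/25 - 83975) = 1/(-2099338/25) = -25/2099338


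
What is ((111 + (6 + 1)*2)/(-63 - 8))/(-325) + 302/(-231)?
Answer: -277591/213213 ≈ -1.3019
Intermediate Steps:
((111 + (6 + 1)*2)/(-63 - 8))/(-325) + 302/(-231) = ((111 + 7*2)/(-71))*(-1/325) + 302*(-1/231) = ((111 + 14)*(-1/71))*(-1/325) - 302/231 = (125*(-1/71))*(-1/325) - 302/231 = -125/71*(-1/325) - 302/231 = 5/923 - 302/231 = -277591/213213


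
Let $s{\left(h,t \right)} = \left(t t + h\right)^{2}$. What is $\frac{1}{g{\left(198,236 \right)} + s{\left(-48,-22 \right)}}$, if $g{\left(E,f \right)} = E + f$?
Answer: $\frac{1}{190530} \approx 5.2485 \cdot 10^{-6}$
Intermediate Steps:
$s{\left(h,t \right)} = \left(h + t^{2}\right)^{2}$ ($s{\left(h,t \right)} = \left(t^{2} + h\right)^{2} = \left(h + t^{2}\right)^{2}$)
$\frac{1}{g{\left(198,236 \right)} + s{\left(-48,-22 \right)}} = \frac{1}{\left(198 + 236\right) + \left(-48 + \left(-22\right)^{2}\right)^{2}} = \frac{1}{434 + \left(-48 + 484\right)^{2}} = \frac{1}{434 + 436^{2}} = \frac{1}{434 + 190096} = \frac{1}{190530}$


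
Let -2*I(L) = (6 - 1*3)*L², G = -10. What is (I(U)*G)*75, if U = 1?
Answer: 1125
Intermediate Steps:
I(L) = -3*L²/2 (I(L) = -(6 - 1*3)*L²/2 = -(6 - 3)*L²/2 = -3*L²/2)
(I(U)*G)*75 = (-3/2*1²*(-10))*75 = (-3/2*1*(-10))*75 = -3/2*(-10)*75 = 15*75 = 1125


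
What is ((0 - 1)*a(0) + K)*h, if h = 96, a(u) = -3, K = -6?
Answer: -288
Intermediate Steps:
((0 - 1)*a(0) + K)*h = ((0 - 1)*(-3) - 6)*96 = (-1*(-3) - 6)*96 = (3 - 6)*96 = -3*96 = -288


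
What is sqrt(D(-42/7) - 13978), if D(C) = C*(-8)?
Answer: I*sqrt(13930) ≈ 118.03*I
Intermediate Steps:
D(C) = -8*C
sqrt(D(-42/7) - 13978) = sqrt(-(-336)/7 - 13978) = sqrt(-8*(-6) - 13978) = sqrt(48 - 13978) = sqrt(-13930) = I*sqrt(13930)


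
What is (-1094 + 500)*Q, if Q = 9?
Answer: -5346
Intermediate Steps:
(-1094 + 500)*Q = (-1094 + 500)*9 = -594*9 = -5346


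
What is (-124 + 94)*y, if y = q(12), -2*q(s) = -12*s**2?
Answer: -25920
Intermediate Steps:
q(s) = 6*s**2 (q(s) = -(-6)*s**2 = 6*s**2)
y = 864 (y = 6*12**2 = 6*144 = 864)
(-124 + 94)*y = (-124 + 94)*864 = -30*864 = -25920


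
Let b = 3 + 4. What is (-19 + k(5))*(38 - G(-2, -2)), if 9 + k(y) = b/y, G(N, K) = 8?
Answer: -798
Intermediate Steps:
b = 7
k(y) = -9 + 7/y
(-19 + k(5))*(38 - G(-2, -2)) = (-19 + (-9 + 7/5))*(38 - 1*8) = (-19 + (-9 + 7*(1/5)))*(38 - 8) = (-19 + (-9 + 7/5))*30 = (-19 - 38/5)*30 = -133/5*30 = -798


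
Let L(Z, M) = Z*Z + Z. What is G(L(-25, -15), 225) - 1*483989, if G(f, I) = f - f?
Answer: -483989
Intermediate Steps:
L(Z, M) = Z + Z**2 (L(Z, M) = Z**2 + Z = Z + Z**2)
G(f, I) = 0
G(L(-25, -15), 225) - 1*483989 = 0 - 1*483989 = 0 - 483989 = -483989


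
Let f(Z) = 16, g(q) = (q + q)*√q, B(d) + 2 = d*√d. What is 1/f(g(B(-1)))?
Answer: 1/16 ≈ 0.062500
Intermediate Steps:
B(d) = -2 + d^(3/2) (B(d) = -2 + d*√d = -2 + d^(3/2))
g(q) = 2*q^(3/2) (g(q) = (2*q)*√q = 2*q^(3/2))
1/f(g(B(-1))) = 1/16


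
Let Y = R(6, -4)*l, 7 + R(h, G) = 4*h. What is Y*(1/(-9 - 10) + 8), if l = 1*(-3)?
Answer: -7701/19 ≈ -405.32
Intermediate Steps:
R(h, G) = -7 + 4*h
l = -3
Y = -51 (Y = (-7 + 4*6)*(-3) = (-7 + 24)*(-3) = 17*(-3) = -51)
Y*(1/(-9 - 10) + 8) = -51*(1/(-9 - 10) + 8) = -51*(1/(-19) + 8) = -51*(-1/19 + 8) = -51*151/19 = -7701/19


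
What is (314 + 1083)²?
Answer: 1951609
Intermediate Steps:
(314 + 1083)² = 1397² = 1951609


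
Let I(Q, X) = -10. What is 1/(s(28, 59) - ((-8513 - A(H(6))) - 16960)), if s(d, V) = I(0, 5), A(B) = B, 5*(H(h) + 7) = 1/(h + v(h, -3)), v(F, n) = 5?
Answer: 55/1400081 ≈ 3.9283e-5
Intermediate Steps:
H(h) = -7 + 1/(5*(5 + h)) (H(h) = -7 + 1/(5*(h + 5)) = -7 + 1/(5*(5 + h)))
s(d, V) = -10
1/(s(28, 59) - ((-8513 - A(H(6))) - 16960)) = 1/(-10 - ((-8513 - (-174 - 35*6)/(5*(5 + 6))) - 16960)) = 1/(-10 - ((-8513 - (-174 - 210)/(5*11)) - 16960)) = 1/(-10 - ((-8513 - (-384)/(5*11)) - 16960)) = 1/(-10 - ((-8513 - 1*(-384/55)) - 16960)) = 1/(-10 - ((-8513 + 384/55) - 16960)) = 1/(-10 - (-467831/55 - 16960)) = 1/(-10 - 1*(-1400631/55)) = 1/(-10 + 1400631/55) = 1/(1400081/55) = 55/1400081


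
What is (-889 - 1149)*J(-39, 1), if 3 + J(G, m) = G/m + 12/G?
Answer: 1120900/13 ≈ 86223.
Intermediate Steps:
J(G, m) = -3 + 12/G + G/m (J(G, m) = -3 + (G/m + 12/G) = -3 + (12/G + G/m) = -3 + 12/G + G/m)
(-889 - 1149)*J(-39, 1) = (-889 - 1149)*(-3 + 12/(-39) - 39/1) = -2038*(-3 + 12*(-1/39) - 39*1) = -2038*(-3 - 4/13 - 39) = -2038*(-550/13) = 1120900/13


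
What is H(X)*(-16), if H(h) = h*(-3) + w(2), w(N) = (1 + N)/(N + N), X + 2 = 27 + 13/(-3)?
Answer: 980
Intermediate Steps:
X = 62/3 (X = -2 + (27 + 13/(-3)) = -2 + (27 + 13*(-⅓)) = -2 + (27 - 13/3) = -2 + 68/3 = 62/3 ≈ 20.667)
w(N) = (1 + N)/(2*N) (w(N) = (1 + N)/((2*N)) = (1 + N)*(1/(2*N)) = (1 + N)/(2*N))
H(h) = ¾ - 3*h (H(h) = h*(-3) + (½)*(1 + 2)/2 = -3*h + (½)*(½)*3 = -3*h + ¾ = ¾ - 3*h)
H(X)*(-16) = (¾ - 3*62/3)*(-16) = (¾ - 62)*(-16) = -245/4*(-16) = 980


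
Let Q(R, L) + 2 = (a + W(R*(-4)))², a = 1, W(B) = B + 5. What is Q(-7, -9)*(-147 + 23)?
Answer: -143096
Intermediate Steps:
W(B) = 5 + B
Q(R, L) = -2 + (6 - 4*R)² (Q(R, L) = -2 + (1 + (5 + R*(-4)))² = -2 + (1 + (5 - 4*R))² = -2 + (6 - 4*R)²)
Q(-7, -9)*(-147 + 23) = (34 - 48*(-7) + 16*(-7)²)*(-147 + 23) = (34 + 336 + 16*49)*(-124) = (34 + 336 + 784)*(-124) = 1154*(-124) = -143096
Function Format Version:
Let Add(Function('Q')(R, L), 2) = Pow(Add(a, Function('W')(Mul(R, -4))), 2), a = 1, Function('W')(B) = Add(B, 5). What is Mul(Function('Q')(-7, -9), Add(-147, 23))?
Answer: -143096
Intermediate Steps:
Function('W')(B) = Add(5, B)
Function('Q')(R, L) = Add(-2, Pow(Add(6, Mul(-4, R)), 2)) (Function('Q')(R, L) = Add(-2, Pow(Add(1, Add(5, Mul(R, -4))), 2)) = Add(-2, Pow(Add(1, Add(5, Mul(-4, R))), 2)) = Add(-2, Pow(Add(6, Mul(-4, R)), 2)))
Mul(Function('Q')(-7, -9), Add(-147, 23)) = Mul(Add(34, Mul(-48, -7), Mul(16, Pow(-7, 2))), Add(-147, 23)) = Mul(Add(34, 336, Mul(16, 49)), -124) = Mul(Add(34, 336, 784), -124) = Mul(1154, -124) = -143096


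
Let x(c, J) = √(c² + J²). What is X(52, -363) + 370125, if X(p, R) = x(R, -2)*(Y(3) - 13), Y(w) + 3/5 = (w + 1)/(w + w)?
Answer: 370125 - 194*√131773/15 ≈ 3.6543e+5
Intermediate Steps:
Y(w) = -⅗ + (1 + w)/(2*w) (Y(w) = -⅗ + (w + 1)/(w + w) = -⅗ + (1 + w)/((2*w)) = -⅗ + (1 + w)*(1/(2*w)) = -⅗ + (1 + w)/(2*w))
x(c, J) = √(J² + c²)
X(p, R) = -194*√(4 + R²)/15 (X(p, R) = √((-2)² + R²)*((⅒)*(5 - 1*3)/3 - 13) = √(4 + R²)*((⅒)*(⅓)*(5 - 3) - 13) = √(4 + R²)*((⅒)*(⅓)*2 - 13) = √(4 + R²)*(1/15 - 13) = √(4 + R²)*(-194/15) = -194*√(4 + R²)/15)
X(52, -363) + 370125 = -194*√(4 + (-363)²)/15 + 370125 = -194*√(4 + 131769)/15 + 370125 = -194*√131773/15 + 370125 = 370125 - 194*√131773/15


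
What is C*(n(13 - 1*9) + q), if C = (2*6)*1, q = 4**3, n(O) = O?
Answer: 816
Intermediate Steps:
q = 64
C = 12 (C = 12*1 = 12)
C*(n(13 - 1*9) + q) = 12*((13 - 1*9) + 64) = 12*((13 - 9) + 64) = 12*(4 + 64) = 12*68 = 816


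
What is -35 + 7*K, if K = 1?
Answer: -28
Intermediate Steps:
-35 + 7*K = -35 + 7*1 = -35 + 7 = -28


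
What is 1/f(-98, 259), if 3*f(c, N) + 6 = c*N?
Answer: -3/25388 ≈ -0.00011817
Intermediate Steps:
f(c, N) = -2 + N*c/3 (f(c, N) = -2 + (c*N)/3 = -2 + (N*c)/3 = -2 + N*c/3)
1/f(-98, 259) = 1/(-2 + (⅓)*259*(-98)) = 1/(-2 - 25382/3) = 1/(-25388/3) = -3/25388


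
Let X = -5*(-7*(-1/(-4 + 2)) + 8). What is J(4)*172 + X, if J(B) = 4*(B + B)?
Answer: 10963/2 ≈ 5481.5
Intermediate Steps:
J(B) = 8*B (J(B) = 4*(2*B) = 8*B)
X = -45/2 (X = -5*(-7/((-1*(-2))) + 8) = -5*(-7/2 + 8) = -5*9/2 = -45/2 ≈ -22.500)
J(4)*172 + X = (8*4)*172 - 45/2 = 32*172 - 45/2 = 5504 - 45/2 = 10963/2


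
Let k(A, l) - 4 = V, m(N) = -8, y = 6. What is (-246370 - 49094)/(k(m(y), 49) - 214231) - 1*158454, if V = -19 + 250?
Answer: -2825685560/17833 ≈ -1.5845e+5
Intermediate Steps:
V = 231
k(A, l) = 235 (k(A, l) = 4 + 231 = 235)
(-246370 - 49094)/(k(m(y), 49) - 214231) - 1*158454 = (-246370 - 49094)/(235 - 214231) - 1*158454 = -295464/(-213996) - 158454 = -295464*(-1/213996) - 158454 = 24622/17833 - 158454 = -2825685560/17833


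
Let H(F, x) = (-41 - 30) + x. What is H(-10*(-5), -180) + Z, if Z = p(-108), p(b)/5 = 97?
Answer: 234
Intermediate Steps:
p(b) = 485 (p(b) = 5*97 = 485)
H(F, x) = -71 + x
Z = 485
H(-10*(-5), -180) + Z = (-71 - 180) + 485 = -251 + 485 = 234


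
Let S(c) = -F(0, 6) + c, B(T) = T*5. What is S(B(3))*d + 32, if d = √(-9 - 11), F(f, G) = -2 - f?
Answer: 32 + 34*I*√5 ≈ 32.0 + 76.026*I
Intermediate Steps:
B(T) = 5*T
S(c) = 2 + c (S(c) = -(-2 - 1*0) + c = -(-2 + 0) + c = -1*(-2) + c = 2 + c)
d = 2*I*√5 (d = √(-20) = 2*I*√5 ≈ 4.4721*I)
S(B(3))*d + 32 = (2 + 5*3)*(2*I*√5) + 32 = (2 + 15)*(2*I*√5) + 32 = 17*(2*I*√5) + 32 = 34*I*√5 + 32 = 32 + 34*I*√5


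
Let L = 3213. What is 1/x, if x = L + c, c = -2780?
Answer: 1/433 ≈ 0.0023095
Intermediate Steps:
x = 433 (x = 3213 - 2780 = 433)
1/x = 1/433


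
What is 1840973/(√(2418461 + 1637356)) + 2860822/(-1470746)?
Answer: -1430411/735373 + 1840973*√4055817/4055817 ≈ 912.19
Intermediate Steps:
1840973/(√(2418461 + 1637356)) + 2860822/(-1470746) = 1840973/(√4055817) + 2860822*(-1/1470746) = 1840973*(√4055817/4055817) - 1430411/735373 = 1840973*√4055817/4055817 - 1430411/735373 = -1430411/735373 + 1840973*√4055817/4055817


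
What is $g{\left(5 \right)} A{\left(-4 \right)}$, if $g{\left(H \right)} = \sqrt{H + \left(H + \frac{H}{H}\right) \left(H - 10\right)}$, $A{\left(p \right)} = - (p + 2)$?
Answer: $10 i \approx 10.0 i$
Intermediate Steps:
$A{\left(p \right)} = -2 - p$ ($A{\left(p \right)} = - (2 + p) = -2 - p$)
$g{\left(H \right)} = \sqrt{H + \left(1 + H\right) \left(-10 + H\right)}$ ($g{\left(H \right)} = \sqrt{H + \left(H + 1\right) \left(-10 + H\right)} = \sqrt{H + \left(1 + H\right) \left(-10 + H\right)}$)
$g{\left(5 \right)} A{\left(-4 \right)} = \sqrt{-10 + 5^{2} - 40} \left(-2 - -4\right) = \sqrt{-10 + 25 - 40} \left(-2 + 4\right) = \sqrt{-25} \cdot 2 = 5 i 2 = 10 i$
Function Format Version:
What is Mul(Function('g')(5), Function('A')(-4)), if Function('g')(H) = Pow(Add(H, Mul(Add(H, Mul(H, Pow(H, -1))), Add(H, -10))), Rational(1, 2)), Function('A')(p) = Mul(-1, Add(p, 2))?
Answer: Mul(10, I) ≈ Mul(10.000, I)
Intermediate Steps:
Function('A')(p) = Add(-2, Mul(-1, p)) (Function('A')(p) = Mul(-1, Add(2, p)) = Add(-2, Mul(-1, p)))
Function('g')(H) = Pow(Add(H, Mul(Add(1, H), Add(-10, H))), Rational(1, 2)) (Function('g')(H) = Pow(Add(H, Mul(Add(H, 1), Add(-10, H))), Rational(1, 2)) = Pow(Add(H, Mul(Add(1, H), Add(-10, H))), Rational(1, 2)))
Mul(Function('g')(5), Function('A')(-4)) = Mul(Pow(Add(-10, Pow(5, 2), Mul(-8, 5)), Rational(1, 2)), Add(-2, Mul(-1, -4))) = Mul(Pow(Add(-10, 25, -40), Rational(1, 2)), Add(-2, 4)) = Mul(Pow(-25, Rational(1, 2)), 2) = Mul(Mul(5, I), 2) = Mul(10, I)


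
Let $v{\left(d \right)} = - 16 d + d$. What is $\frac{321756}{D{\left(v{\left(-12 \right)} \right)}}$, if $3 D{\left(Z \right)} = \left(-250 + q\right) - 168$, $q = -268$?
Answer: $- \frac{482634}{343} \approx -1407.1$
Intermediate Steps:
$v{\left(d \right)} = - 15 d$
$D{\left(Z \right)} = - \frac{686}{3}$ ($D{\left(Z \right)} = \frac{\left(-250 - 268\right) - 168}{3} = \frac{-518 - 168}{3} = \frac{1}{3} \left(-686\right) = - \frac{686}{3}$)
$\frac{321756}{D{\left(v{\left(-12 \right)} \right)}} = \frac{321756}{- \frac{686}{3}} = 321756 \left(- \frac{3}{686}\right) = - \frac{482634}{343}$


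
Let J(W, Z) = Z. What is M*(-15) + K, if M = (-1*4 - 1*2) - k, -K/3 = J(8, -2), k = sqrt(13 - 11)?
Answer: 96 + 15*sqrt(2) ≈ 117.21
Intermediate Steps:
k = sqrt(2) ≈ 1.4142
K = 6 (K = -3*(-2) = 6)
M = -6 - sqrt(2) (M = (-1*4 - 1*2) - sqrt(2) = (-4 - 2) - sqrt(2) = -6 - sqrt(2) ≈ -7.4142)
M*(-15) + K = (-6 - sqrt(2))*(-15) + 6 = (90 + 15*sqrt(2)) + 6 = 96 + 15*sqrt(2)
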